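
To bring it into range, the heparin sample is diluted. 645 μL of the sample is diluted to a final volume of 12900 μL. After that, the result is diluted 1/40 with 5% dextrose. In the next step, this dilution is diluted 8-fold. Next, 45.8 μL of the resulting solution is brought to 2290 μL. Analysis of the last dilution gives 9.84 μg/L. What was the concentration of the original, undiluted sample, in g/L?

Overall dilution factor = 20 × 40 × 8 × 50 = 3.20 × 10⁵.
Original = 9.84 μg/L × 3.20 × 10⁵ = 3.15 × 10⁶ μg/L = 3.15 g/L.

3.15 g/L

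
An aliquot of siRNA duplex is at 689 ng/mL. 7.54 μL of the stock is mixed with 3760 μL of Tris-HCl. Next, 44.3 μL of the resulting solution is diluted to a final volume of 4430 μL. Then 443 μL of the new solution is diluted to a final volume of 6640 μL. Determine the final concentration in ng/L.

Overall dilution factor = 499.7 × 100 × 14.99 = 7.49 × 10⁵.
689 ng/mL / 7.49 × 10⁵ = 9.20 × 10⁻⁴ ng/mL = 0.920 ng/L.

0.920 ng/L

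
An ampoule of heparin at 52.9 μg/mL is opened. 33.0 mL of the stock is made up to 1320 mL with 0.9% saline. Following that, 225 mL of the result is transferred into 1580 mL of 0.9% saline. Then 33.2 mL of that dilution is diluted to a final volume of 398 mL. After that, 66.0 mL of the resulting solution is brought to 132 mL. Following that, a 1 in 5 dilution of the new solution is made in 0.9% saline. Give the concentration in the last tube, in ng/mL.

1.38 ng/mL

Overall dilution factor = 40 × 8.022 × 11.99 × 2 × 5 = 3.85 × 10⁴.
52.9 μg/mL / 3.85 × 10⁴ = 1.38 × 10⁻³ μg/mL = 1.38 ng/mL.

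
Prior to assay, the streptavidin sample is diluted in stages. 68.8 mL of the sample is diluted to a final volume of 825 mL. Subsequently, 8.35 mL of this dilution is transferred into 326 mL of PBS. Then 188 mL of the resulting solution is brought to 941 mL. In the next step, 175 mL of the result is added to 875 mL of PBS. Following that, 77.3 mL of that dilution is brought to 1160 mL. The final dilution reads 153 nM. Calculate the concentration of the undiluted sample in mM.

33.1 mM

Overall dilution factor = 11.99 × 40.04 × 5.005 × 6 × 15.01 = 2.16 × 10⁵.
Original = 153 nM × 2.16 × 10⁵ = 3.31 × 10⁷ nM = 33.1 mM.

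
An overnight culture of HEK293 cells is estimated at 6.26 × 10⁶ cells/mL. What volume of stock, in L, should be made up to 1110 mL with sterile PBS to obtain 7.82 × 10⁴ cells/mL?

V₁ = C₂V₂/C₁ = 7.82 × 10⁴ × 1110 / 6.26 × 10⁶ = 13.9 mL = 0.0139 L.

0.0139 L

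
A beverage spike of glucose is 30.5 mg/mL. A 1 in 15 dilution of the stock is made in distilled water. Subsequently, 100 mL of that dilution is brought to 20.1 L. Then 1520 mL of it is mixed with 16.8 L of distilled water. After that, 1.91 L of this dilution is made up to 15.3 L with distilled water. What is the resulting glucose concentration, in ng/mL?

Overall dilution factor = 15 × 201 × 12.05 × 8.010 = 2.91 × 10⁵.
30.5 mg/mL / 2.91 × 10⁵ = 1.05 × 10⁻⁴ mg/mL = 105 ng/mL.

105 ng/mL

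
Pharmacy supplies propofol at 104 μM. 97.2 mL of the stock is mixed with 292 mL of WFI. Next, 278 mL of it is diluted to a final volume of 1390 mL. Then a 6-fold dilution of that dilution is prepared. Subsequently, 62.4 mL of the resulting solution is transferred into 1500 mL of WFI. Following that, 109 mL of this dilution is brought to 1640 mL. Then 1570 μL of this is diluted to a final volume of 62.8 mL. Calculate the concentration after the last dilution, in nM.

0.0575 nM

Overall dilution factor = 4.004 × 5 × 6 × 25.04 × 15.05 × 40 = 1.81 × 10⁶.
104 μM / 1.81 × 10⁶ = 5.75 × 10⁻⁵ μM = 0.0575 nM.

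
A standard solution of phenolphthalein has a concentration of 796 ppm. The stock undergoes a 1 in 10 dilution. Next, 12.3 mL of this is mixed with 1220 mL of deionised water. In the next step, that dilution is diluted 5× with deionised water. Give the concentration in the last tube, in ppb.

Overall dilution factor = 10 × 100.2 × 5 = 5009.
796 ppm / 5009 = 0.159 ppm = 159 ppb.

159 ppb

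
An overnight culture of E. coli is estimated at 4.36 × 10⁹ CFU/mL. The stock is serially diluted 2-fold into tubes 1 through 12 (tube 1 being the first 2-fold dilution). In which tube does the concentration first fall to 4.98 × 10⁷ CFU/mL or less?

Tube n has concentration 4.36 × 10⁹ CFU/mL / 2ⁿ.
Need 2ⁿ ≥ 4.36 × 10⁹ CFU/mL / 4.98 × 10⁷ CFU/mL = 87.6, so n ≥ 6.45.
First such tube: n = 7.

tube 7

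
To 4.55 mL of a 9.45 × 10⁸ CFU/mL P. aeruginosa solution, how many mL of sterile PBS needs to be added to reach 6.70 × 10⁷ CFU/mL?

V₂ = C₁V₁/C₂ = 9.45 × 10⁸ × 4.55 / 6.70 × 10⁷ = 64.2 mL.
Diluent to add = V₂ − V₁ = 64.2 − 4.55 = 59.6 mL.

59.6 mL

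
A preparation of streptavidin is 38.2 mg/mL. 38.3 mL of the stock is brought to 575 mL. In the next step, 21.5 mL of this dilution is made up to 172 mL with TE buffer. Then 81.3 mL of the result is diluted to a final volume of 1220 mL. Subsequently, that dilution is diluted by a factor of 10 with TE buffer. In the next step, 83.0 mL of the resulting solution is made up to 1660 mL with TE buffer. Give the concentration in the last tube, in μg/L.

Overall dilution factor = 15.01 × 8 × 15.01 × 10 × 20 = 3.60 × 10⁵.
38.2 mg/mL / 3.60 × 10⁵ = 1.06 × 10⁻⁴ mg/mL = 106 μg/L.

106 μg/L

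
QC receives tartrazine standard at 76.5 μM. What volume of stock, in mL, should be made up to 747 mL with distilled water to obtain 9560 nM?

9560 nM = 9.56 μM.
V₁ = C₂V₂/C₁ = 9.56 × 747 / 76.5 = 93.4 mL.

93.4 mL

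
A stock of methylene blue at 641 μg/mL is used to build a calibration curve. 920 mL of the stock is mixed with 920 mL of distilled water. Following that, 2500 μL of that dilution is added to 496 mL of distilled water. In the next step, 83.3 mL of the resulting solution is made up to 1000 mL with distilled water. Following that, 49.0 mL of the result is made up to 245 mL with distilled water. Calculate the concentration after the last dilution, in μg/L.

26.8 μg/L

Overall dilution factor = 2 × 199.4 × 12.00 × 5 = 2.39 × 10⁴.
641 μg/mL / 2.39 × 10⁴ = 0.0268 μg/mL = 26.8 μg/L.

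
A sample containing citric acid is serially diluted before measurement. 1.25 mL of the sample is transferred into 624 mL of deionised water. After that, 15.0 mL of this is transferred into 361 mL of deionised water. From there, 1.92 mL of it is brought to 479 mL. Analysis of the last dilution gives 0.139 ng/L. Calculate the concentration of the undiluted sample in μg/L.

Overall dilution factor = 500.2 × 25.07 × 249.5 = 3.13 × 10⁶.
Original = 0.139 ng/L × 3.13 × 10⁶ = 4.35 × 10⁵ ng/L = 435 μg/L.

435 μg/L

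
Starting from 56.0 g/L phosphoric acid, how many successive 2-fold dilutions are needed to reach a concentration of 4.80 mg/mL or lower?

Need 2ⁿ ≥ 11.7, so n ≥ log(11.7)/log(2) = 3.54.
Minimum whole steps: n = 4.

4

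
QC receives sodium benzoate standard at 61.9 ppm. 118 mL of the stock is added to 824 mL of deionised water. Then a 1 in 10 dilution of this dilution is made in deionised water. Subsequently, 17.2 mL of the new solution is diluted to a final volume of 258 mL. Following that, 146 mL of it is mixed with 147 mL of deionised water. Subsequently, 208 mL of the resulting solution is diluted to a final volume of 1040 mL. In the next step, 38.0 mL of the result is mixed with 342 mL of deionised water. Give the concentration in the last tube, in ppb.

Overall dilution factor = 7.983 × 10 × 15 × 2.007 × 5 × 10 = 1.20 × 10⁵.
61.9 ppm / 1.20 × 10⁵ = 5.15 × 10⁻⁴ ppm = 0.515 ppb.

0.515 ppb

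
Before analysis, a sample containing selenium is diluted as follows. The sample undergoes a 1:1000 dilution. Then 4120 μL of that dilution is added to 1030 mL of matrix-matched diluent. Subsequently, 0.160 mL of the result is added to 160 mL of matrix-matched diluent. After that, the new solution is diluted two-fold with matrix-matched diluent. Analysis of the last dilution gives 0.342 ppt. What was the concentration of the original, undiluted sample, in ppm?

172 ppm

Overall dilution factor = 1000 × 251 × 1001 × 2 = 5.03 × 10⁸.
Original = 0.342 ppt × 5.03 × 10⁸ = 1.72 × 10⁸ ppt = 172 ppm.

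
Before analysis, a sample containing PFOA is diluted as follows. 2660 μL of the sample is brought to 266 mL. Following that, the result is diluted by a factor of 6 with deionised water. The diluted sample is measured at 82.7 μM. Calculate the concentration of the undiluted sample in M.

Overall dilution factor = 100 × 6 = 600.
Original = 82.7 μM × 600 = 4.96 × 10⁴ μM = 0.0496 M.

0.0496 M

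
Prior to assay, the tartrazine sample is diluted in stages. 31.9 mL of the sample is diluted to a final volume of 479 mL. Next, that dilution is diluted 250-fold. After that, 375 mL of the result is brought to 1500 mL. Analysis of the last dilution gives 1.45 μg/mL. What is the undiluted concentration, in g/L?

21.8 g/L

Overall dilution factor = 15.02 × 250 × 4 = 1.50 × 10⁴.
Original = 1.45 μg/mL × 1.50 × 10⁴ = 2.18 × 10⁴ μg/mL = 21.8 g/L.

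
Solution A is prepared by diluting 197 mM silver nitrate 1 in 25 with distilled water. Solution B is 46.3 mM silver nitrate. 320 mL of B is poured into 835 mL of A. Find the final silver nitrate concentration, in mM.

18.5 mM

C_A = 197 mM / 25 = 7.88 mM.
C_mix = (C_A·V_A + C_B·V_B)/(V_A + V_B) = (7.88×835 + 46.3×320) / 1155 = 18.5 mM.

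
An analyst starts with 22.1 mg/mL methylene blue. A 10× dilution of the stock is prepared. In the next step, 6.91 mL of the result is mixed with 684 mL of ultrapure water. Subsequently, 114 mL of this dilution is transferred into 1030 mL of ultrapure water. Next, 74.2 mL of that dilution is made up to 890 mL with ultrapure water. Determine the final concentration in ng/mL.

Overall dilution factor = 10 × 99.99 × 10.04 × 11.99 = 1.20 × 10⁵.
22.1 mg/mL / 1.20 × 10⁵ = 1.84 × 10⁻⁴ mg/mL = 184 ng/mL.

184 ng/mL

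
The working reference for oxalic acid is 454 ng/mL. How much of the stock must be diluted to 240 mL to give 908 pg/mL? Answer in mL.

908 pg/mL = 0.908 ng/mL.
V₁ = C₂V₂/C₁ = 0.908 × 240 / 454 = 0.480 mL.

0.480 mL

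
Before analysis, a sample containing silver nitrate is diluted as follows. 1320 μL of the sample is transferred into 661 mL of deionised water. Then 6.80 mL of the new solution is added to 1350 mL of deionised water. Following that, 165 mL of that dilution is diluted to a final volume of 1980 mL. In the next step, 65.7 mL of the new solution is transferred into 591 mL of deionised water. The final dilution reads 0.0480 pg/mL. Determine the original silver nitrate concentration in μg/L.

576 μg/L

Overall dilution factor = 501.8 × 199.5 × 12 × 9.995 = 1.20 × 10⁷.
Original = 0.0480 pg/mL × 1.20 × 10⁷ = 5.76 × 10⁵ pg/mL = 576 μg/L.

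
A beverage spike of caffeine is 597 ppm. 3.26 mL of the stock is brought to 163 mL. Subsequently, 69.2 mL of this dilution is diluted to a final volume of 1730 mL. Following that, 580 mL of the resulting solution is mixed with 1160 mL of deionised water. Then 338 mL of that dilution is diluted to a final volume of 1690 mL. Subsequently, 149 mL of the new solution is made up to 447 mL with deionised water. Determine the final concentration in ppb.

Overall dilution factor = 50 × 25 × 3 × 5 × 3 = 5.62 × 10⁴.
597 ppm / 5.62 × 10⁴ = 0.0106 ppm = 10.6 ppb.

10.6 ppb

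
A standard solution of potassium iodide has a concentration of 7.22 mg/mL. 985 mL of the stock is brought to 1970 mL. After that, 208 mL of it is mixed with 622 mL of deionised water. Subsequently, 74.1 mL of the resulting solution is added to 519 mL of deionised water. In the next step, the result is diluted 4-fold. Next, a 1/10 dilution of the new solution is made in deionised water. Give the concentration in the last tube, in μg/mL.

Overall dilution factor = 2 × 3.990 × 8.004 × 4 × 10 = 2555.
7.22 mg/mL / 2555 = 2.83 × 10⁻³ mg/mL = 2.83 μg/mL.

2.83 μg/mL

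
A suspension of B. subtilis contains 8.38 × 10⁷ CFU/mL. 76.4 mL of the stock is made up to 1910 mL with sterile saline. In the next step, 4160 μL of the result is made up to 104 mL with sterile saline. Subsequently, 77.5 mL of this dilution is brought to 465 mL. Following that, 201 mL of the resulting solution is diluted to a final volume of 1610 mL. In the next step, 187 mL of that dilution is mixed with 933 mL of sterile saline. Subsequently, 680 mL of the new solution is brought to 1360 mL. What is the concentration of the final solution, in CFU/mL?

Overall dilution factor = 25 × 25 × 6 × 8.010 × 5.989 × 2 = 3.60 × 10⁵.
8.38 × 10⁷ CFU/mL / 3.60 × 10⁵ = 233 CFU/mL.

233 CFU/mL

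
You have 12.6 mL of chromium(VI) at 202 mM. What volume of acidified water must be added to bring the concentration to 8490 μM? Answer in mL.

8490 μM = 8.49 mM.
V₂ = C₁V₁/C₂ = 202 × 12.6 / 8.49 = 300 mL.
Diluent to add = V₂ − V₁ = 300 − 12.6 = 287 mL.

287 mL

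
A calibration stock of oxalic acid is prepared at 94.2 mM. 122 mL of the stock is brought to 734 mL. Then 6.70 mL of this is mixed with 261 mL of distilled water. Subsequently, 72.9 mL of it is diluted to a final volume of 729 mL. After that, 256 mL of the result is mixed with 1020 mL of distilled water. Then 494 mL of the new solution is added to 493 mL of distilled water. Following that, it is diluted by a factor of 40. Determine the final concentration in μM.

0.0984 μM

Overall dilution factor = 6.016 × 39.96 × 10 × 4.984 × 1.998 × 40 = 9.58 × 10⁵.
94.2 mM / 9.58 × 10⁵ = 9.84 × 10⁻⁵ mM = 0.0984 μM.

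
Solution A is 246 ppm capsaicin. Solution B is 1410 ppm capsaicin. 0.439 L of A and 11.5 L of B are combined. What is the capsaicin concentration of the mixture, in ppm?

1370 ppm

C_mix = (C_A·V_A + C_B·V_B)/(V_A + V_B) = (246×0.439 + 1410×11.5) / 11.94 = 1367 ppm.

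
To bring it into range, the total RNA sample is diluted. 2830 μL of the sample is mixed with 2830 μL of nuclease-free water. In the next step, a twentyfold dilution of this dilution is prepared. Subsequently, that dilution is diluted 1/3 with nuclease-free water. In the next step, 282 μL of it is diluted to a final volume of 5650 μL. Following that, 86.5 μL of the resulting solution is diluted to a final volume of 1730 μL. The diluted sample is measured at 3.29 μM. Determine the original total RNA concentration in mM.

Overall dilution factor = 2 × 20 × 3 × 20.04 × 20 = 4.81 × 10⁴.
Original = 3.29 μM × 4.81 × 10⁴ = 1.58 × 10⁵ μM = 158 mM.

158 mM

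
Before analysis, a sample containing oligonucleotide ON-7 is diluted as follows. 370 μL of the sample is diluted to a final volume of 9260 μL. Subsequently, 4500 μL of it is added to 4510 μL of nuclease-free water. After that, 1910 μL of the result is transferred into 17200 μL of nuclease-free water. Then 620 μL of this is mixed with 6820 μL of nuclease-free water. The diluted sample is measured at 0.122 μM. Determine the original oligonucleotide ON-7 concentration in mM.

Overall dilution factor = 25.03 × 2.002 × 10.01 × 12 = 6016.
Original = 0.122 μM × 6016 = 734 μM = 0.734 mM.

0.734 mM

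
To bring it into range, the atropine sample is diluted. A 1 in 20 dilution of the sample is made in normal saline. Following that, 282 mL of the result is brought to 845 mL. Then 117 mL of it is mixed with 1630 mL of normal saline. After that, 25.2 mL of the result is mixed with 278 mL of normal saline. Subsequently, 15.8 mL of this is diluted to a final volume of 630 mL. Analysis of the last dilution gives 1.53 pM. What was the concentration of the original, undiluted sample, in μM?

0.657 μM

Overall dilution factor = 20 × 2.996 × 14.93 × 12.03 × 39.87 = 4.29 × 10⁵.
Original = 1.53 pM × 4.29 × 10⁵ = 6.57 × 10⁵ pM = 0.657 μM.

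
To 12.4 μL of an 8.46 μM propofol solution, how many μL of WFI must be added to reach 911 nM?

911 nM = 0.911 μM.
V₂ = C₁V₁/C₂ = 8.46 × 12.4 / 0.911 = 115 μL.
Diluent to add = V₂ − V₁ = 115 − 12.4 = 103 μL.

103 μL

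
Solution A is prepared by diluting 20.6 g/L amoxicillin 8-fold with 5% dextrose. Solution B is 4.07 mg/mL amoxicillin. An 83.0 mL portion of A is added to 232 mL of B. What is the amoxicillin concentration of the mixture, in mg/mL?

3.68 mg/mL

C_A = 20.6 g/L / 8 = 2.58 g/L.
C_B = 4.07 mg/mL = 4.07 g/L.
C_mix = (C_A·V_A + C_B·V_B)/(V_A + V_B) = (2.58×83.0 + 4.07×232) / 315.0 = 3.68 g/L = 3.68 mg/mL.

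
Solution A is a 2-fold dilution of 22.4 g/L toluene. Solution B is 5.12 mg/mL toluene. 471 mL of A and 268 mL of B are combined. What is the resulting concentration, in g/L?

C_A = 22.4 g/L / 2 = 11.2 g/L.
C_B = 5.12 mg/mL = 5.12 g/L.
C_mix = (C_A·V_A + C_B·V_B)/(V_A + V_B) = (11.2×471 + 5.12×268) / 739.0 = 9.00 g/L.

9.00 g/L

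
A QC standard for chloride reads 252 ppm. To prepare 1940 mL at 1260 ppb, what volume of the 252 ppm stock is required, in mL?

9.70 mL

1260 ppb = 1.26 ppm.
V₁ = C₂V₂/C₁ = 1.26 × 1940 / 252 = 9.70 mL.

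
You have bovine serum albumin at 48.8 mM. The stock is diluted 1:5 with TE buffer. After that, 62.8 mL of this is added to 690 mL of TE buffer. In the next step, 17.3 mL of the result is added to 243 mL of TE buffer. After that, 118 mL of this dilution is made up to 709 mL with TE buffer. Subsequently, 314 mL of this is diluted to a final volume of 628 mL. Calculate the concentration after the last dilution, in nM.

4500 nM

Overall dilution factor = 5 × 11.99 × 15.05 × 6.008 × 2 = 1.08 × 10⁴.
48.8 mM / 1.08 × 10⁴ = 4.50 × 10⁻³ mM = 4500 nM.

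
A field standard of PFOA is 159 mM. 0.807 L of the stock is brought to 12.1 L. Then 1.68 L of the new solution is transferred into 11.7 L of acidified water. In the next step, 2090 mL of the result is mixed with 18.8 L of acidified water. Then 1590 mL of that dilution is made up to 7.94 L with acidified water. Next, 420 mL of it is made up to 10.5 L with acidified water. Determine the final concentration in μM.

Overall dilution factor = 14.99 × 7.964 × 9.995 × 4.994 × 25 = 1.49 × 10⁵.
159 mM / 1.49 × 10⁵ = 1.07 × 10⁻³ mM = 1.07 μM.

1.07 μM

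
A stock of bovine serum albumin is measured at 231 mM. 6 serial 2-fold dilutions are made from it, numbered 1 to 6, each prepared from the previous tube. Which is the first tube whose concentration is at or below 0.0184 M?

tube 4

Tube n has concentration 231 mM / 2ⁿ.
Need 2ⁿ ≥ 231 mM / 0.0184 M = 12.6, so n ≥ 3.65.
First such tube: n = 4.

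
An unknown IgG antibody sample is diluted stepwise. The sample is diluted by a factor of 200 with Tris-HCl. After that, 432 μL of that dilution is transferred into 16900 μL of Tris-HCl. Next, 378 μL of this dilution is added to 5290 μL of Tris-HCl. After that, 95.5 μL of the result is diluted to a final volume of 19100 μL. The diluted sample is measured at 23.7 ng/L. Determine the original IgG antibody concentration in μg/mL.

570 μg/mL

Overall dilution factor = 200 × 40.12 × 14.99 × 200 = 2.41 × 10⁷.
Original = 23.7 ng/L × 2.41 × 10⁷ = 5.70 × 10⁸ ng/L = 570 μg/mL.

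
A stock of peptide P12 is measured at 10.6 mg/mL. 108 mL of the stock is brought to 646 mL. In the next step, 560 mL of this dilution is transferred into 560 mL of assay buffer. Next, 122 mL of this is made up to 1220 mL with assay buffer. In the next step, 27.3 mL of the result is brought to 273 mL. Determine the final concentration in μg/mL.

8.86 μg/mL

Overall dilution factor = 5.981 × 2 × 10 × 10 = 1196.
10.6 mg/mL / 1196 = 8.86 × 10⁻³ mg/mL = 8.86 μg/mL.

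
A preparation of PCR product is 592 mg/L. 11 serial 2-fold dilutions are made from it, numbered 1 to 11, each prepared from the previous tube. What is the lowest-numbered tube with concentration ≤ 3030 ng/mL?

tube 8

Tube n has concentration 592 mg/L / 2ⁿ.
Need 2ⁿ ≥ 592 mg/L / 3030 ng/mL = 195, so n ≥ 7.61.
First such tube: n = 8.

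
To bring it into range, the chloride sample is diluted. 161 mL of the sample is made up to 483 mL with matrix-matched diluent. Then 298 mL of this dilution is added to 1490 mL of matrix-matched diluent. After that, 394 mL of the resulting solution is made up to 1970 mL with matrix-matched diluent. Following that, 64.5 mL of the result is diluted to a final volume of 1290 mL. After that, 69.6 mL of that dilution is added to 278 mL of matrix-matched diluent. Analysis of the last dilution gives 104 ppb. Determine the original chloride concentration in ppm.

935 ppm

Overall dilution factor = 3 × 6 × 5 × 20 × 4.994 = 8990.
Original = 104 ppb × 8990 = 9.35 × 10⁵ ppb = 935 ppm.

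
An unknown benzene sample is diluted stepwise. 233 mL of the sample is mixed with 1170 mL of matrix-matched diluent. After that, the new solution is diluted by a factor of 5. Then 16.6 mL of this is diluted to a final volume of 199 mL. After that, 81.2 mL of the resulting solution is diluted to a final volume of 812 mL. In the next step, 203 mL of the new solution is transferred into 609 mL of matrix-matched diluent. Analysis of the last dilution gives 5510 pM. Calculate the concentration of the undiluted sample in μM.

79.5 μM

Overall dilution factor = 6.021 × 5 × 11.99 × 10 × 4 = 1.44 × 10⁴.
Original = 5510 pM × 1.44 × 10⁴ = 7.95 × 10⁷ pM = 79.5 μM.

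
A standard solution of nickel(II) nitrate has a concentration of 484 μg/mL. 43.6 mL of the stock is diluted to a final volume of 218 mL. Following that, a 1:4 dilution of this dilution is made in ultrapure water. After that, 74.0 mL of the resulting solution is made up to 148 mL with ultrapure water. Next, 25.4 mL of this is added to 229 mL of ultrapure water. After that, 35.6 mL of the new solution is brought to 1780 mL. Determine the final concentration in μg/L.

24.2 μg/L

Overall dilution factor = 5 × 4 × 2 × 10.02 × 50 = 2.00 × 10⁴.
484 μg/mL / 2.00 × 10⁴ = 0.0242 μg/mL = 24.2 μg/L.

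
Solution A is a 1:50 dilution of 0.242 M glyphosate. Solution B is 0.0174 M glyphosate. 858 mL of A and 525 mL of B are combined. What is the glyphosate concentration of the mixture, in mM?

9.61 mM

C_A = 0.242 M / 50 = 4.84 × 10⁻³ M.
C_mix = (C_A·V_A + C_B·V_B)/(V_A + V_B) = (4.84 × 10⁻³×858 + 0.0174×525) / 1383 = 9.61 × 10⁻³ M = 9.61 mM.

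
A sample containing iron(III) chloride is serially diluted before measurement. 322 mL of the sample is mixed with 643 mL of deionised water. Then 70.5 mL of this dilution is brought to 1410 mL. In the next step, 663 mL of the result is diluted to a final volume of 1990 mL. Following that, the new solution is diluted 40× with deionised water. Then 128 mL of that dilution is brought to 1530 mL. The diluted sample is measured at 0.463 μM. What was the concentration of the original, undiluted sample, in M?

0.0398 M

Overall dilution factor = 2.997 × 20 × 3.002 × 40 × 11.95 = 8.60 × 10⁴.
Original = 0.463 μM × 8.60 × 10⁴ = 3.98 × 10⁴ μM = 0.0398 M.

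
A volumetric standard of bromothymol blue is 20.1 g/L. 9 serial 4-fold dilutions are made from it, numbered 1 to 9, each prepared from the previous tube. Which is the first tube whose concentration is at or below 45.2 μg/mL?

tube 5

Tube n has concentration 20.1 g/L / 4ⁿ.
Need 4ⁿ ≥ 20.1 g/L / 45.2 μg/mL = 445, so n ≥ 4.40.
First such tube: n = 5.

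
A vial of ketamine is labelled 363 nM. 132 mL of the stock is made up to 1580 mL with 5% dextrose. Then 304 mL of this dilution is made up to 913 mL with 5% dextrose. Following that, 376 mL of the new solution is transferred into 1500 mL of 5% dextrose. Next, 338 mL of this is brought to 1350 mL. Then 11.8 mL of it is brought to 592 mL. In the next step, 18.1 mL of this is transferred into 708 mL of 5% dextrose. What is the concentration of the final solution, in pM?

Overall dilution factor = 11.97 × 3.003 × 4.989 × 3.994 × 50.17 × 40.12 = 1.44 × 10⁶.
363 nM / 1.44 × 10⁶ = 2.52 × 10⁻⁴ nM = 0.252 pM.

0.252 pM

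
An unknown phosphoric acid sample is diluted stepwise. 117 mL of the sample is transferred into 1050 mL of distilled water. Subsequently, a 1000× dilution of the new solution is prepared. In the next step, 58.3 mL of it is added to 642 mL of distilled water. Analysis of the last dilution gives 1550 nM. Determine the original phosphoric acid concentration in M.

0.186 M

Overall dilution factor = 9.974 × 1000 × 12.01 = 1.20 × 10⁵.
Original = 1550 nM × 1.20 × 10⁵ = 1.86 × 10⁸ nM = 0.186 M.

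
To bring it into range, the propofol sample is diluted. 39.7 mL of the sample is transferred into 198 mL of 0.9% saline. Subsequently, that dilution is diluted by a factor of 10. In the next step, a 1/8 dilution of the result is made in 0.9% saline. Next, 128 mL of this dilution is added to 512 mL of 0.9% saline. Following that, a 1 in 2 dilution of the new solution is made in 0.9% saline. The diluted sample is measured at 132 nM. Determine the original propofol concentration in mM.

0.632 mM

Overall dilution factor = 5.987 × 10 × 8 × 5 × 2 = 4790.
Original = 132 nM × 4790 = 6.32 × 10⁵ nM = 0.632 mM.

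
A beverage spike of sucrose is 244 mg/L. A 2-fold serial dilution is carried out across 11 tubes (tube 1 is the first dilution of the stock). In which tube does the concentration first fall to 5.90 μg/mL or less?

Tube n has concentration 244 mg/L / 2ⁿ.
Need 2ⁿ ≥ 244 mg/L / 5.90 μg/mL = 41.4, so n ≥ 5.37.
First such tube: n = 6.

tube 6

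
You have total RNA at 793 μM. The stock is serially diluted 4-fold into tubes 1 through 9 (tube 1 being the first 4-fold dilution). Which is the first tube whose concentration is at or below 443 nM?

Tube n has concentration 793 μM / 4ⁿ.
Need 4ⁿ ≥ 793 μM / 443 nM = 1790, so n ≥ 5.40.
First such tube: n = 6.

tube 6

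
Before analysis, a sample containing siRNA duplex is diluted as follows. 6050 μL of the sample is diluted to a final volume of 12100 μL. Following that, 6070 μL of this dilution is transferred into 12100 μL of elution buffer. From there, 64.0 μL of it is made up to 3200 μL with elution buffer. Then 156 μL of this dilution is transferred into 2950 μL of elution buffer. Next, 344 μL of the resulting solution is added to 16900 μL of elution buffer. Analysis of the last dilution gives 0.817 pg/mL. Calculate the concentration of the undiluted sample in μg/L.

244 μg/L

Overall dilution factor = 2 × 2.993 × 50 × 19.91 × 50.13 = 2.99 × 10⁵.
Original = 0.817 pg/mL × 2.99 × 10⁵ = 2.44 × 10⁵ pg/mL = 244 μg/L.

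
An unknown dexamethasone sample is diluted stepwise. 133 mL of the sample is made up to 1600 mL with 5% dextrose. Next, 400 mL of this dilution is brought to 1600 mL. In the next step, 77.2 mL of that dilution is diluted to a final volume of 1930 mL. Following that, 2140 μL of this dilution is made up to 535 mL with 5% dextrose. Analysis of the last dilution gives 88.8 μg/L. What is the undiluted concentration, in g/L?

26.7 g/L

Overall dilution factor = 12.03 × 4 × 25 × 250 = 3.01 × 10⁵.
Original = 88.8 μg/L × 3.01 × 10⁵ = 2.67 × 10⁷ μg/L = 26.7 g/L.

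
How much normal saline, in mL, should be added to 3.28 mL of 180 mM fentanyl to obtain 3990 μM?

3990 μM = 3.99 mM.
V₂ = C₁V₁/C₂ = 180 × 3.28 / 3.99 = 148 mL.
Diluent to add = V₂ − V₁ = 148 − 3.28 = 145 mL.

145 mL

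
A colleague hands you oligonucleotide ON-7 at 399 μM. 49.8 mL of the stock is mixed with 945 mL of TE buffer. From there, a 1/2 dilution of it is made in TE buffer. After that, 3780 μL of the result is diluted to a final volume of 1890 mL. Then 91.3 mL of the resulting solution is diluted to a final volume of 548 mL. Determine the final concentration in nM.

3.33 nM

Overall dilution factor = 19.98 × 2 × 500 × 6.002 = 1.20 × 10⁵.
399 μM / 1.20 × 10⁵ = 3.33 × 10⁻³ μM = 3.33 nM.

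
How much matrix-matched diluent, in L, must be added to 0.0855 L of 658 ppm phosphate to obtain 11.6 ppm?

V₂ = C₁V₁/C₂ = 658 × 0.0855 / 11.6 = 4.85 L.
Diluent to add = V₂ − V₁ = 4.85 − 0.0855 = 4.76 L.

4.76 L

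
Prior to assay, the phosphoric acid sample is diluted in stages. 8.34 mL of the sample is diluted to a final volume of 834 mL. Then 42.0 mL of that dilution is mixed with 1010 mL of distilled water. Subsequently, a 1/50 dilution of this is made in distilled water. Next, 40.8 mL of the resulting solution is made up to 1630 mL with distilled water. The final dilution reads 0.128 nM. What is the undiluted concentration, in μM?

Overall dilution factor = 100 × 25.05 × 50 × 39.95 = 5.00 × 10⁶.
Original = 0.128 nM × 5.00 × 10⁶ = 6.40 × 10⁵ nM = 640 μM.

640 μM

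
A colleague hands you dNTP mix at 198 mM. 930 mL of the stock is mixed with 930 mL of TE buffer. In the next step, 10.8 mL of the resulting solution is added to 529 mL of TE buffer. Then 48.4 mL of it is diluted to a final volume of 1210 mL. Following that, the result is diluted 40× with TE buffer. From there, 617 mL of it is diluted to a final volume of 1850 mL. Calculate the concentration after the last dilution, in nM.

Overall dilution factor = 2 × 49.98 × 25 × 40 × 2.998 = 3.00 × 10⁵.
198 mM / 3.00 × 10⁵ = 6.61 × 10⁻⁴ mM = 661 nM.

661 nM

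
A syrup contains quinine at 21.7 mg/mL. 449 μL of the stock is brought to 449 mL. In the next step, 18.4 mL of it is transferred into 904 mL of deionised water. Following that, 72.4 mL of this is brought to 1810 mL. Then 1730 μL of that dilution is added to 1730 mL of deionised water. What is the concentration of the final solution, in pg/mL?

17.3 pg/mL

Overall dilution factor = 1000 × 50.13 × 25 × 1001 = 1.25 × 10⁹.
21.7 mg/mL / 1.25 × 10⁹ = 1.73 × 10⁻⁸ mg/mL = 17.3 pg/mL.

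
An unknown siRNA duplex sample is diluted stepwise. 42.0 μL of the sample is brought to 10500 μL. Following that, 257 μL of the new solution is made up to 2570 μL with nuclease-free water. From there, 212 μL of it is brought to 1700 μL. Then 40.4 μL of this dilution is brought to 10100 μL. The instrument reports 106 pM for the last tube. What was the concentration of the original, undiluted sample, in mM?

Overall dilution factor = 250 × 10 × 8.019 × 250 = 5.01 × 10⁶.
Original = 106 pM × 5.01 × 10⁶ = 5.31 × 10⁸ pM = 0.531 mM.

0.531 mM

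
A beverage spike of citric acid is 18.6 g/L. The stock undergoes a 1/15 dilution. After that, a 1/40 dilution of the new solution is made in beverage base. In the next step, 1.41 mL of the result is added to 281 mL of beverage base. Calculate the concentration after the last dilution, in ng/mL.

Overall dilution factor = 15 × 40 × 200.3 = 1.20 × 10⁵.
18.6 g/L / 1.20 × 10⁵ = 1.55 × 10⁻⁴ g/L = 155 ng/mL.

155 ng/mL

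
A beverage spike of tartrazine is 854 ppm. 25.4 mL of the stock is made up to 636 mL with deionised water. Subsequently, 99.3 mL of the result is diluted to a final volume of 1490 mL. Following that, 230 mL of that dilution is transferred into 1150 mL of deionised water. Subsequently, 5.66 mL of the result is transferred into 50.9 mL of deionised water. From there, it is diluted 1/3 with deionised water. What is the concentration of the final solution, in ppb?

Overall dilution factor = 25.04 × 15.01 × 6 × 9.993 × 3 = 6.76 × 10⁴.
854 ppm / 6.76 × 10⁴ = 0.0126 ppm = 12.6 ppb.

12.6 ppb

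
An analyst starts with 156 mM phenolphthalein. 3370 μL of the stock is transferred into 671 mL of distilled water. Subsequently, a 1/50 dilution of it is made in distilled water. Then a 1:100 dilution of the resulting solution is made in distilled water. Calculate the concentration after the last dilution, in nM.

Overall dilution factor = 200.1 × 50 × 100 = 1.00 × 10⁶.
156 mM / 1.00 × 10⁶ = 1.56 × 10⁻⁴ mM = 156 nM.

156 nM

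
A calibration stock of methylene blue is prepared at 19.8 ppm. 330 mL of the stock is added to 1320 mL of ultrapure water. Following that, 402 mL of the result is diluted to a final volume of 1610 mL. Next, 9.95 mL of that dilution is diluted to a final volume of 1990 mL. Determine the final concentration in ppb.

4.94 ppb

Overall dilution factor = 5 × 4.005 × 200 = 4005.
19.8 ppm / 4005 = 4.94 × 10⁻³ ppm = 4.94 ppb.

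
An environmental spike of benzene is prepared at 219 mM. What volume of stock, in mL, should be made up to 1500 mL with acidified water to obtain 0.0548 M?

0.0548 M = 54.8 mM.
V₁ = C₂V₂/C₁ = 54.8 × 1500 / 219 = 375 mL.

375 mL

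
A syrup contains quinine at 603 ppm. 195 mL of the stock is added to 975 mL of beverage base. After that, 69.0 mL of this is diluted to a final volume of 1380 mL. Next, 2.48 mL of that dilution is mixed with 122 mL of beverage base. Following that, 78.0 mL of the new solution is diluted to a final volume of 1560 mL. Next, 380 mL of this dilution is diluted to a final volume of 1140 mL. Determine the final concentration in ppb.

1.67 ppb

Overall dilution factor = 6 × 20 × 50.19 × 20 × 3 = 3.61 × 10⁵.
603 ppm / 3.61 × 10⁵ = 1.67 × 10⁻³ ppm = 1.67 ppb.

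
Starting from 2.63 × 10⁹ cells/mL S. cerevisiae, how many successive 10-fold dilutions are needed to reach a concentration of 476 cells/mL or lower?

7

Need 10ⁿ ≥ 5.53 × 10⁶, so n ≥ log(5.53 × 10⁶)/log(10) = 6.74.
Minimum whole steps: n = 7.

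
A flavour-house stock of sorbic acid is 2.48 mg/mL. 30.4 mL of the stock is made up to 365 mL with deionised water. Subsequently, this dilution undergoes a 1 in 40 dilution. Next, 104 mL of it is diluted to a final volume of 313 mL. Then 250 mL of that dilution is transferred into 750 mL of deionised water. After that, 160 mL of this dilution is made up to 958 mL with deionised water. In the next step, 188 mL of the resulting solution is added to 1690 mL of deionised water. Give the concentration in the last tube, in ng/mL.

Overall dilution factor = 12.01 × 40 × 3.010 × 4 × 5.987 × 9.989 = 3.46 × 10⁵.
2.48 mg/mL / 3.46 × 10⁵ = 7.17 × 10⁻⁶ mg/mL = 7.17 ng/mL.

7.17 ng/mL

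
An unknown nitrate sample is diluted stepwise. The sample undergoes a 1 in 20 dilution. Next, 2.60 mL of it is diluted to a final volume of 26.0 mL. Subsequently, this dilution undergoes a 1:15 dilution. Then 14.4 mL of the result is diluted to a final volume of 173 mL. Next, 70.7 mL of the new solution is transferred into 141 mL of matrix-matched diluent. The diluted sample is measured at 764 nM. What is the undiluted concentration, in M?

0.0825 M

Overall dilution factor = 20 × 10 × 15 × 12.01 × 2.994 = 1.08 × 10⁵.
Original = 764 nM × 1.08 × 10⁵ = 8.25 × 10⁷ nM = 0.0825 M.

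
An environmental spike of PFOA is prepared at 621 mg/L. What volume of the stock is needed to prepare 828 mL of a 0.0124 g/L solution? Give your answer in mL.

16.5 mL

0.0124 g/L = 12.4 mg/L.
V₁ = C₂V₂/C₁ = 12.4 × 828 / 621 = 16.5 mL.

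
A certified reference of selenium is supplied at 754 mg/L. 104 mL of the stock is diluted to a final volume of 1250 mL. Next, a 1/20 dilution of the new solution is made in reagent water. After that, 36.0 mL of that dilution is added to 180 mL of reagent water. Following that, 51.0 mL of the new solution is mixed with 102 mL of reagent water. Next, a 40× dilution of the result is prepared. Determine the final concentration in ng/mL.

4.36 ng/mL

Overall dilution factor = 12.02 × 20 × 6 × 3 × 40 = 1.73 × 10⁵.
754 mg/L / 1.73 × 10⁵ = 4.36 × 10⁻³ mg/L = 4.36 ng/mL.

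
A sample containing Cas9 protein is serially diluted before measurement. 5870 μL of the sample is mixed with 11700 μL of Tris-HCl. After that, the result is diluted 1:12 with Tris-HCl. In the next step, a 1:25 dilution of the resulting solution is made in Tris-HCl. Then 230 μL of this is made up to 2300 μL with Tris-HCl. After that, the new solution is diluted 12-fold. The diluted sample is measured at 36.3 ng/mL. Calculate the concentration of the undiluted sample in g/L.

Overall dilution factor = 2.993 × 12 × 25 × 10 × 12 = 1.08 × 10⁵.
Original = 36.3 ng/mL × 1.08 × 10⁵ = 3.91 × 10⁶ ng/mL = 3.91 g/L.

3.91 g/L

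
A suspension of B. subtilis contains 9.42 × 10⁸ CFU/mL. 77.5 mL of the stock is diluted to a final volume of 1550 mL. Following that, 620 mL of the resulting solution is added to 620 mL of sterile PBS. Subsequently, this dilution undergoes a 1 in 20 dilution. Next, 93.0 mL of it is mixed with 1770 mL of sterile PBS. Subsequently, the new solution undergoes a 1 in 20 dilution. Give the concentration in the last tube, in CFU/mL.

Overall dilution factor = 20 × 2 × 20 × 20.03 × 20 = 3.21 × 10⁵.
9.42 × 10⁸ CFU/mL / 3.21 × 10⁵ = 2940 CFU/mL.

2940 CFU/mL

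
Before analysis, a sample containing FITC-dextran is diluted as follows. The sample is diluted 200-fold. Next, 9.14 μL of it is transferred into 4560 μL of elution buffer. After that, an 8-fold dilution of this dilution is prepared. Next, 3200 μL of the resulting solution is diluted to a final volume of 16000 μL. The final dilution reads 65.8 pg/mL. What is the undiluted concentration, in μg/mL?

Overall dilution factor = 200 × 499.9 × 8 × 5 = 4.00 × 10⁶.
Original = 65.8 pg/mL × 4.00 × 10⁶ = 2.63 × 10⁸ pg/mL = 263 μg/mL.

263 μg/mL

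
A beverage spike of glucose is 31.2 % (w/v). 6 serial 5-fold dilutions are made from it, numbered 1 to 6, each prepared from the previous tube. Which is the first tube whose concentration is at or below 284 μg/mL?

tube 5

Tube n has concentration 31.2 % (w/v) / 5ⁿ.
Need 5ⁿ ≥ 31.2 % (w/v) / 284 μg/mL = 1099, so n ≥ 4.35.
First such tube: n = 5.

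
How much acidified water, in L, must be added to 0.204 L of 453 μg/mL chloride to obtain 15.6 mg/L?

5.72 L

15.6 mg/L = 15.6 μg/mL.
V₂ = C₁V₁/C₂ = 453 × 0.204 / 15.6 = 5.92 L.
Diluent to add = V₂ − V₁ = 5.92 − 0.204 = 5.72 L.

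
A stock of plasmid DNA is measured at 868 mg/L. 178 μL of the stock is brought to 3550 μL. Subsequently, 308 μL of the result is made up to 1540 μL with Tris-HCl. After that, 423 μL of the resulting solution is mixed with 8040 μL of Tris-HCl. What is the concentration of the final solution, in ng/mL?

Overall dilution factor = 19.94 × 5 × 20.01 = 1995.
868 mg/L / 1995 = 0.435 mg/L = 435 ng/mL.

435 ng/mL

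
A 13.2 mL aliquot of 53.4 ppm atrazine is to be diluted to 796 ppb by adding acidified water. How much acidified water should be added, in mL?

872 mL

796 ppb = 0.796 ppm.
V₂ = C₁V₁/C₂ = 53.4 × 13.2 / 0.796 = 886 mL.
Diluent to add = V₂ − V₁ = 886 − 13.2 = 872 mL.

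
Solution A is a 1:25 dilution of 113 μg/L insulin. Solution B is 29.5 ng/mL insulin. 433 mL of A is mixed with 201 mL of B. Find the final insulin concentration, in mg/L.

0.0124 mg/L

C_A = 113 μg/L / 25 = 4.52 μg/L.
C_B = 29.5 ng/mL = 29.5 μg/L.
C_mix = (C_A·V_A + C_B·V_B)/(V_A + V_B) = (4.52×433 + 29.5×201) / 634.0 = 12.4 μg/L = 0.0124 mg/L.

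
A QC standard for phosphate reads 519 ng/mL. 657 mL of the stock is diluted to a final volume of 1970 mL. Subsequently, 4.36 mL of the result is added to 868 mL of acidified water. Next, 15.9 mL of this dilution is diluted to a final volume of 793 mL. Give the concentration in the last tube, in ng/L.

17.3 ng/L

Overall dilution factor = 2.998 × 200.1 × 49.87 = 2.99 × 10⁴.
519 ng/mL / 2.99 × 10⁴ = 0.0173 ng/mL = 17.3 ng/L.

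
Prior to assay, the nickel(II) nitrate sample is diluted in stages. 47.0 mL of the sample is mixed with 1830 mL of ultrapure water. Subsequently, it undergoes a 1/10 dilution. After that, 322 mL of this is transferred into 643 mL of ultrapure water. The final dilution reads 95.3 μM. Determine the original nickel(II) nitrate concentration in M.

0.114 M

Overall dilution factor = 39.94 × 10 × 2.997 = 1197.
Original = 95.3 μM × 1197 = 1.14 × 10⁵ μM = 0.114 M.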